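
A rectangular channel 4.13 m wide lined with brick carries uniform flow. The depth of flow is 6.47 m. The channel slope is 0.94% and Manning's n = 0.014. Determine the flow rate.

Flow area A = b·y = 4.13 × 6.47 = 26.72 m². Wetted perimeter P = b + 2y = 4.13 + 2×6.47 = 17.07 m.
Hydraulic radius R = A/P = 26.72/17.07 = 1.565 m.
Manning's equation: Q = (1/n) A R^(2/3) S^(1/2) = (1/0.014) × 26.72 × 1.565^(2/3) × 0.0094^(1/2) = 249 m³/s.

Q = 249 m³/s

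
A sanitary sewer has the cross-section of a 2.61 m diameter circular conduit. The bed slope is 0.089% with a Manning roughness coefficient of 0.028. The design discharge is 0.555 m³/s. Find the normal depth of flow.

Manning's equation rearranged: A R^(2/3) = nQ / (1·√S) = 0.028 × 0.555 / (√0.00089) = 0.5209.
Trying y = 0.765 m: A R^(2/3) = 0.7534 — over.
Trying y = 0.538 m: A R^(2/3) = 0.3747 — short.
Trying y = 0.634 m: A R^(2/3) = 0.5207 — ≈ 0.5209.

y_n = 0.634 m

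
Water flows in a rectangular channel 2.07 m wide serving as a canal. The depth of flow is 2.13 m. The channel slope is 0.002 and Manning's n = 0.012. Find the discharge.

Q = 12.9 m³/s

Flow area A = b·y = 2.07 × 2.13 = 4.409 m². Wetted perimeter P = b + 2y = 2.07 + 2×2.13 = 6.33 m.
Hydraulic radius R = A/P = 4.409/6.33 = 0.6965 m.
Manning's equation: Q = (1/n) A R^(2/3) S^(1/2) = (1/0.012) × 4.409 × 0.6965^(2/3) × 0.002^(1/2) = 12.9 m³/s.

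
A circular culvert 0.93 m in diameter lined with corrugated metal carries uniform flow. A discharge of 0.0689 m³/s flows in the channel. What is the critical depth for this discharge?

y_c = 0.147 m

At critical depth, Q² T / (g A³) = 1, i.e. A³/T = Q²/g = 0.0689²/9.81 = 0.0004839.
At y = 0.163 m: A³/T = 0.0007245 — high.
At y = 0.117 m: A³/T = 0.0001963 — low.
At y = 0.147 m: A³/T = 0.0004827 — ≈ 0.0004839.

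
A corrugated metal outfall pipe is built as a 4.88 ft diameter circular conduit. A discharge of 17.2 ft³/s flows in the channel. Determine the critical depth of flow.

y_c = 1.15 ft

At critical depth, Q² T / (g A³) = 1, i.e. A³/T = Q²/g = 17.2²/32.2 = 9.188.
Trying y = 1.29 ft: A³/T = 14.38 — high.
Trying y = 0.9 ft: A³/T = 3.52 — low.
Trying y = 1.15 ft: A³/T = 9.188 — close enough.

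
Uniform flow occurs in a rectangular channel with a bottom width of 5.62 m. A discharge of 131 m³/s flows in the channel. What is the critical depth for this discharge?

y_c = 3.81 m

For a rectangular channel, critical depth y_c = (q²/g)^(1/3) where q = Q/b = 131/5.62 = 23.31 m²/s.
So y_c = (23.31²/9.81)^(1/3) = 3.81 m.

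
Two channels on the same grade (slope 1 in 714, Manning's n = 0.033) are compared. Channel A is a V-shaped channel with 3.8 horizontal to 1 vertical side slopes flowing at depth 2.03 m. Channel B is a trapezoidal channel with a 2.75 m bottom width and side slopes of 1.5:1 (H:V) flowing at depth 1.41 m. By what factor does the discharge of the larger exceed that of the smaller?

Channel A: For a triangular section with side slope z = 3.8: A = zy² = 3.8×2.03² = 15.66 m²; P = 2y√(1+z²) = 2×2.03×3.929 = 15.95 m. Hydraulic radius R = A/P = 15.66/15.95 = 0.9816 m. Q_A = (1/0.033)·15.66·0.9816^(2/3)·√0.001401 = 17.54 m³/s.
Channel B: With bottom width b = 2.75 m and side slope z = 1.5: A = (b + zy)y = (2.75 + 1.5×1.41)×1.41 = 6.86 m²; P = b + 2y√(1+z²) = 2.75 + 2×1.41×1.803 = 7.834 m. Hydraulic radius R = A/P = 6.86/7.834 = 0.8756 m. Q_B = (1/0.033)·6.86·0.8756^(2/3)·√0.001401 = 7.12 m³/s.
The larger discharge is 17.54 m³/s and the smaller is 7.12 m³/s; the ratio is 2.46.

2.46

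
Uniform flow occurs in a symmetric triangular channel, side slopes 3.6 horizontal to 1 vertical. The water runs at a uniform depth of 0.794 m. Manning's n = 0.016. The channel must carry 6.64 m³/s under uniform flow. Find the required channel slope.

For a triangular section with side slope z = 3.6: A = zy² = 3.6×0.794² = 2.27 m²; P = 2y√(1+z²) = 2×0.794×3.736 = 5.933 m.
Hydraulic radius R = A/P = 2.27/5.933 = 0.3825 m.
From Manning's equation, S = [nQ / (1 A R^(2/3))]² = [0.016 × 6.64 / (1 × 2.27 × 0.3825^(2/3))]² = 0.00789.

S = 0.00789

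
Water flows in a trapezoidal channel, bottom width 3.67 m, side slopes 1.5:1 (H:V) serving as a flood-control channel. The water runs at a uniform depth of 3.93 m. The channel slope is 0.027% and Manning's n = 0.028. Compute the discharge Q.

Q = 36.3 m³/s

With bottom width b = 3.67 m and side slope z = 1.5: A = (b + zy)y = (3.67 + 1.5×3.93)×3.93 = 37.59 m²; P = b + 2y√(1+z²) = 3.67 + 2×3.93×1.803 = 17.84 m.
Hydraulic radius R = A/P = 37.59/17.84 = 2.107 m.
Manning's equation: Q = (1/n) A R^(2/3) S^(1/2) = (1/0.028) × 37.59 × 2.107^(2/3) × 0.00027^(1/2) = 36.3 m³/s.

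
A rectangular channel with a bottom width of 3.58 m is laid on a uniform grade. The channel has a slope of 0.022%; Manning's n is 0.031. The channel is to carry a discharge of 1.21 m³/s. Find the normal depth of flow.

y_n = 0.965 m

Manning's equation rearranged: A R^(2/3) = nQ / (1·√S) = 0.031 × 1.21 / (√0.00022) = 2.529.
Try y = 1.17 m: A R^(2/3) = 3.326 — over.
Try y = 0.784 m: A R^(2/3) = 1.873 — short.
Try y = 0.965 m: A R^(2/3) = 2.531 — close enough.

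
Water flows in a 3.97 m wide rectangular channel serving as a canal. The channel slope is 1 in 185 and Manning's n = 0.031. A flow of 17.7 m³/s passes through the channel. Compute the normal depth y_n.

y_n = 1.91 m

Manning's equation rearranged: A R^(2/3) = nQ / (1·√S) = 0.031 × 17.7 / (√0.005405) = 7.463.
At y = 1.35 m: A R^(2/3) = 4.632 — short.
At y = 2.19 m: A R^(2/3) = 8.932 — over.
At y = 1.91 m: A R^(2/3) = 7.448 — close enough.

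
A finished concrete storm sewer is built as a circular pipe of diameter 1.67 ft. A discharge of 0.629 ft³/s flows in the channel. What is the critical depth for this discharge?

At critical depth, Q² T / (g A³) = 1, i.e. A³/T = Q²/g = 0.629²/32.2 = 0.01229.
Trying y = 0.355 ft: A³/T = 0.02882 — high.
Trying y = 0.202 ft: A³/T = 0.003138 — low.
Trying y = 0.286 ft: A³/T = 0.01235 — ≈ 0.01229.

y_c = 0.286 ft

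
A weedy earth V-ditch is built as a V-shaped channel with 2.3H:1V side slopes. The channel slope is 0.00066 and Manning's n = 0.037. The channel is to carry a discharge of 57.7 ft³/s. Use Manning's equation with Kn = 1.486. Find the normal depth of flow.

Manning's equation rearranged: A R^(2/3) = nQ / (1.486·√S) = 0.037 × 57.7 / (1.486 × √0.00066) = 55.92.
At y = 4.95 ft: A R^(2/3) = 97.33 — too large.
At y = 3.45 ft: A R^(2/3) = 37.17 — too small.
At y = 4.02 ft: A R^(2/3) = 55.88 — close enough.

y_n = 4.02 ft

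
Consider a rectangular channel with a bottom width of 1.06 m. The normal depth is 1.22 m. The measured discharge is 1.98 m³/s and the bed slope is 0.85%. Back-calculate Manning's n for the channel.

Flow area A = b·y = 1.06 × 1.22 = 1.293 m². Wetted perimeter P = b + 2y = 1.06 + 2×1.22 = 3.5 m.
Hydraulic radius R = A/P = 1.293/3.5 = 0.3695 m.
Rearranging Manning's equation: n = (1/Q) A R^(2/3) S^(1/2) = (1/1.98) × 1.293 × 0.3695^(2/3) × √0.0085 = 0.031.

n = 0.031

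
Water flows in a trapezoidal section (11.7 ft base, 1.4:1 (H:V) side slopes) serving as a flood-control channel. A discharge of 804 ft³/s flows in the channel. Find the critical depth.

At critical depth, Q² T / (g A³) = 1, i.e. A³/T = Q²/g = 804²/32.2 = 20080.
Trying y = 3.18 ft: A³/T = 6577 — too small.
Trying y = 4.39 ft: A³/T = 20040 — ≈ 20080.

y_c = 4.39 ft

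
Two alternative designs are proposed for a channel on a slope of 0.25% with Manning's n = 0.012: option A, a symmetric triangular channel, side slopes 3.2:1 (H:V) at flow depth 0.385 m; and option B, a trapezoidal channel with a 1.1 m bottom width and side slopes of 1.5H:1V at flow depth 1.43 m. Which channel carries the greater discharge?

channel B

Channel A: For a triangular section with side slope z = 3.2: A = zy² = 3.2×0.385² = 0.4743 m²; P = 2y√(1+z²) = 2×0.385×3.353 = 2.582 m. Hydraulic radius R = A/P = 0.4743/2.582 = 0.1837 m. Q_A = (1/0.012)·0.4743·0.1837^(2/3)·√0.0025 = 0.6387 m³/s.
Channel B: With bottom width b = 1.1 m and side slope z = 1.5: A = (b + zy)y = (1.1 + 1.5×1.43)×1.43 = 4.64 m²; P = b + 2y√(1+z²) = 1.1 + 2×1.43×1.803 = 6.256 m. Hydraulic radius R = A/P = 4.64/6.256 = 0.7418 m. Q_B = (1/0.012)·4.64·0.7418^(2/3)·√0.0025 = 15.84 m³/s.
Q_A = 0.6387 m³/s vs Q_B = 15.84 m³/s, so channel B carries more.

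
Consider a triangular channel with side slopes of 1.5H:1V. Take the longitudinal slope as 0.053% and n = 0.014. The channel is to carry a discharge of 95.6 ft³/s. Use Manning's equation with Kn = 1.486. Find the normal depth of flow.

y_n = 4.23 ft

Manning's equation rearranged: A R^(2/3) = nQ / (1.486·√S) = 0.014 × 95.6 / (1.486 × √0.00053) = 39.12.
At y = 3.07 ft: A R^(2/3) = 16.64 — short.
At y = 4.23 ft: A R^(2/3) = 39.12 — matches.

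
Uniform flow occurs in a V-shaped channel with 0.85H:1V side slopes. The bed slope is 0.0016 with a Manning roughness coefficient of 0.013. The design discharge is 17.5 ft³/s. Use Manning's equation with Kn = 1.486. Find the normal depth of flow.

y_n = 2.33 ft

Manning's equation rearranged: A R^(2/3) = nQ / (1.486·√S) = 0.013 × 17.5 / (1.486 × √0.0016) = 3.827.
Try y = 2.69 ft: A R^(2/3) = 5.61 — over.
Try y = 2.33 ft: A R^(2/3) = 3.824 — close enough.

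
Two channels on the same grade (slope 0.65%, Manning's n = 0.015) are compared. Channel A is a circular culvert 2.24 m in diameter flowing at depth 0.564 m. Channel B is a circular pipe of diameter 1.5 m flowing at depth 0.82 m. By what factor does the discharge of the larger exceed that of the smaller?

Channel A: For a circular section of diameter D = 2.24 m at depth y = 0.564 m, the central angle is θ = 2 arccos(1 − 2y/D) = 2.103 rad. Then A = (D²/8)(θ − sin θ) = 0.7782 m² and P = Dθ/2 = 2.355 m. Hydraulic radius R = A/P = 0.7782/2.355 = 0.3305 m. Q_A = (1/0.015)·0.7782·0.3305^(2/3)·√0.0065 = 1.999 m³/s.
Channel B: For a circular section of diameter D = 1.5 m at depth y = 0.82 m, the central angle is θ = 2 arccos(1 − 2y/D) = 3.329 rad. Then A = (D²/8)(θ − sin θ) = 0.9884 m² and P = Dθ/2 = 2.496 m. Hydraulic radius R = A/P = 0.9884/2.496 = 0.3959 m. Q_B = (1/0.015)·0.9884·0.3959^(2/3)·√0.0065 = 2.865 m³/s.
The larger discharge is 2.865 m³/s and the smaller is 1.999 m³/s; the ratio is 1.43.

1.43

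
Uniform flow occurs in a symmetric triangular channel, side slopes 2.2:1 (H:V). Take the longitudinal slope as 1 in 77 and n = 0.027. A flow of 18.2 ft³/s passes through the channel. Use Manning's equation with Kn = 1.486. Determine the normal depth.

y_n = 1.35 ft

Manning's equation rearranged: A R^(2/3) = nQ / (1.486·√S) = 0.027 × 18.2 / (1.486 × √0.01299) = 2.902.
Try y = 1.06 ft: A R^(2/3) = 1.521 — short.
Try y = 1.55 ft: A R^(2/3) = 4.189 — over.
Try y = 1.35 ft: A R^(2/3) = 2.898 — matches.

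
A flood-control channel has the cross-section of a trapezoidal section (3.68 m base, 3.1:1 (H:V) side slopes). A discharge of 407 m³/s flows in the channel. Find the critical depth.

At critical depth, Q² T / (g A³) = 1, i.e. A³/T = Q²/g = 407²/9.81 = 16890.
Trying y = 4 m: A³/T = 9343 — low.
Trying y = 5.48 m: A³/T = 38580 — high.
Trying y = 4.57 m: A³/T = 16950 — close enough.

y_c = 4.57 m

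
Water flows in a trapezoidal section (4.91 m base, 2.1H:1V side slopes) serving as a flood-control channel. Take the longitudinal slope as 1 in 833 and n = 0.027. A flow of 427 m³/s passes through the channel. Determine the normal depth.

y_n = 7.06 m

Manning's equation rearranged: A R^(2/3) = nQ / (1·√S) = 0.027 × 427 / (√0.0012) = 332.7.
Trying y = 7.64 m: A R^(2/3) = 400.5 — high.
Trying y = 6.16 m: A R^(2/3) = 242.4 — low.
Trying y = 7.06 m: A R^(2/3) = 332.8 — close enough.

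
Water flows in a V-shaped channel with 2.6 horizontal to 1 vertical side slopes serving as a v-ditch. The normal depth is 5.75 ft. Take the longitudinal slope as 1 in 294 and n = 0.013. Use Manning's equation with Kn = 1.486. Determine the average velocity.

V = 12.9 ft/s

For a triangular section with side slope z = 2.6: A = zy² = 2.6×5.75² = 85.96 ft²; P = 2y√(1+z²) = 2×5.75×2.786 = 32.04 ft.
Hydraulic radius R = A/P = 85.96/32.04 = 2.683 ft.
From Manning's equation, V = (1.486/n) R^(2/3) S^(1/2) = (1.486/0.013) × 2.683^(2/3) × 0.003401^(1/2) = 12.9 ft/s.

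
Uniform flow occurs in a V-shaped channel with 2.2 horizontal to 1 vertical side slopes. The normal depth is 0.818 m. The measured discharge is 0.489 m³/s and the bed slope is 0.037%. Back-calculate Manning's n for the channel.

n = 0.03

For a triangular section with side slope z = 2.2: A = zy² = 2.2×0.818² = 1.472 m²; P = 2y√(1+z²) = 2×0.818×2.417 = 3.954 m.
Hydraulic radius R = A/P = 1.472/3.954 = 0.3723 m.
Rearranging Manning's equation: n = (1/Q) A R^(2/3) S^(1/2) = (1/0.489) × 1.472 × 0.3723^(2/3) × √0.00037 = 0.03.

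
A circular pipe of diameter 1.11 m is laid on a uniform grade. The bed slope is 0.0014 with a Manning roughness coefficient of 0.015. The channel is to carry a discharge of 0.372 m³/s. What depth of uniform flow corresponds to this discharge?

y_n = 0.462 m

Manning's equation rearranged: A R^(2/3) = nQ / (1·√S) = 0.015 × 0.372 / (√0.0014) = 0.1491.
Trying y = 0.367 m: A R^(2/3) = 0.09718 — low.
Trying y = 0.528 m: A R^(2/3) = 0.189 — high.
Trying y = 0.462 m: A R^(2/3) = 0.1491 — ≈ 0.1491.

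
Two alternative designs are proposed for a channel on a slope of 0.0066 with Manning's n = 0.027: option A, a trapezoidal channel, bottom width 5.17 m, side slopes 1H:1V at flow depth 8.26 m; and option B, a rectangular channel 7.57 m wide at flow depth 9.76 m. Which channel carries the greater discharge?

Channel A: With bottom width b = 5.17 m and side slope z = 1: A = (b + zy)y = (5.17 + 1×8.26)×8.26 = 110.9 m²; P = b + 2y√(1+z²) = 5.17 + 2×8.26×1.414 = 28.53 m. Hydraulic radius R = A/P = 110.9/28.53 = 3.888 m. Q_A = (1/0.027)·110.9·3.888^(2/3)·√0.0066 = 825.3 m³/s.
Channel B: Flow area A = b·y = 7.57 × 9.76 = 73.88 m². Wetted perimeter P = b + 2y = 7.57 + 2×9.76 = 27.09 m. Hydraulic radius R = A/P = 73.88/27.09 = 2.727 m. Q_B = (1/0.027)·73.88·2.727^(2/3)·√0.0066 = 434 m³/s.
Q_A = 825.3 m³/s vs Q_B = 434 m³/s, so channel A carries more.

channel A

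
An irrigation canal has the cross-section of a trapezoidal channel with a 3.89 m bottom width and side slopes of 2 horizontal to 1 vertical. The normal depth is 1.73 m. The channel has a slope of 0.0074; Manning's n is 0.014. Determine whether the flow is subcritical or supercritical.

With bottom width b = 3.89 m and side slope z = 2: A = (b + zy)y = (3.89 + 2×1.73)×1.73 = 12.72 m²; P = b + 2y√(1+z²) = 3.89 + 2×1.73×2.236 = 11.63 m.
Hydraulic radius R = A/P = 12.72/11.63 = 1.094 m.
V = (1/n) R^(2/3) √S = (1/0.014) × 1.094^(2/3) × √0.0074 = 6.522 m/s. Hydraulic depth D_h = A/T = 12.72/10.81 = 1.176 m.
Froude number Fr = V/√(g·D_h) = 6.522/√(9.81×1.176) = 1.92, which is greater than 1, so the flow is supercritical.

supercritical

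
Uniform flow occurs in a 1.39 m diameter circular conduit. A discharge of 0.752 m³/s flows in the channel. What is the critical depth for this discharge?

At critical depth, Q² T / (g A³) = 1, i.e. A³/T = Q²/g = 0.752²/9.81 = 0.05765.
Try y = 0.309 m: A³/T = 0.01372 — low.
Try y = 0.555 m: A³/T = 0.1328 — high.
Try y = 0.447 m: A³/T = 0.05766 — close enough.

y_c = 0.447 m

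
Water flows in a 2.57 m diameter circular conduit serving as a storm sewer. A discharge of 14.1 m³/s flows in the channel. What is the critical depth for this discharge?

At critical depth, Q² T / (g A³) = 1, i.e. A³/T = Q²/g = 14.1²/9.81 = 20.27.
Trying y = 2.1 m: A³/T = 47.03 — high.
Trying y = 1.23 m: A³/T = 5.745 — low.
Trying y = 1.71 m: A³/T = 20.31 — ≈ 20.27.

y_c = 1.71 m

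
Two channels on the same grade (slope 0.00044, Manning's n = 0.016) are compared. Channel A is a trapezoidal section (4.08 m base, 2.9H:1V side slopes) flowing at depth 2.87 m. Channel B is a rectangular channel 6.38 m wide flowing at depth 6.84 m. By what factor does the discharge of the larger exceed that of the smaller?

Channel A: With bottom width b = 4.08 m and side slope z = 2.9: A = (b + zy)y = (4.08 + 2.9×2.87)×2.87 = 35.6 m²; P = b + 2y√(1+z²) = 4.08 + 2×2.87×3.068 = 21.69 m. Hydraulic radius R = A/P = 35.6/21.69 = 1.641 m. Q_A = (1/0.016)·35.6·1.641^(2/3)·√0.00044 = 64.93 m³/s.
Channel B: Flow area A = b·y = 6.38 × 6.84 = 43.64 m². Wetted perimeter P = b + 2y = 6.38 + 2×6.84 = 20.06 m. Hydraulic radius R = A/P = 43.64/20.06 = 2.175 m. Q_B = (1/0.016)·43.64·2.175^(2/3)·√0.00044 = 96.05 m³/s.
The larger discharge is 96.05 m³/s and the smaller is 64.93 m³/s; the ratio is 1.48.

1.48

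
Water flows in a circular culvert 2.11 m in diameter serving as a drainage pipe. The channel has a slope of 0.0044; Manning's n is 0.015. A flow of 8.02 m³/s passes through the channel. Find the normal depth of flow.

Manning's equation rearranged: A R^(2/3) = nQ / (1·√S) = 0.015 × 8.02 / (√0.0044) = 1.814.
Try y = 1.24 m: A R^(2/3) = 1.485 — low.
Try y = 1.73 m: A R^(2/3) = 2.283 — high.
Try y = 1.42 m: A R^(2/3) = 1.813 — ≈ 1.814.

y_n = 1.42 m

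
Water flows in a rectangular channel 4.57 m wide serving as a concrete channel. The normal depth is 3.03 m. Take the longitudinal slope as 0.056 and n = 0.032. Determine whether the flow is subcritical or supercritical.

supercritical

Flow area A = b·y = 4.57 × 3.03 = 13.85 m². Wetted perimeter P = b + 2y = 4.57 + 2×3.03 = 10.63 m.
Hydraulic radius R = A/P = 13.85/10.63 = 1.303 m.
V = (1/n) R^(2/3) √S = (1/0.032) × 1.303^(2/3) × √0.056 = 8.821 m/s. Hydraulic depth D_h = A/T = 13.85/4.57 = 3.03 m.
Froude number Fr = V/√(g·D_h) = 8.821/√(9.81×3.03) = 1.62, which is greater than 1, so the flow is supercritical.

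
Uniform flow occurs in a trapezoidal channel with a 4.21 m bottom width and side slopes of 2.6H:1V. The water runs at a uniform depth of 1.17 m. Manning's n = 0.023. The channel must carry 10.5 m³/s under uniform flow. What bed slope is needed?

With bottom width b = 4.21 m and side slope z = 2.6: A = (b + zy)y = (4.21 + 2.6×1.17)×1.17 = 8.485 m²; P = b + 2y√(1+z²) = 4.21 + 2×1.17×2.786 = 10.73 m.
Hydraulic radius R = A/P = 8.485/10.73 = 0.7909 m.
From Manning's equation, S = [nQ / (1 A R^(2/3))]² = [0.023 × 10.5 / (1 × 8.485 × 0.7909^(2/3))]² = 0.00111.

S = 0.00111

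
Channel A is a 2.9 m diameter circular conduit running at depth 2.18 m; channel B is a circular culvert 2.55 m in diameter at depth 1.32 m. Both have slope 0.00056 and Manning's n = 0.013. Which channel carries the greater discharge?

Channel A: For a circular section of diameter D = 2.9 m at depth y = 2.18 m, the central angle is θ = 2 arccos(1 − 2y/D) = 4.197 rad. Then A = (D²/8)(θ − sin θ) = 5.326 m² and P = Dθ/2 = 6.085 m. Hydraulic radius R = A/P = 5.326/6.085 = 0.8753 m. Q_A = (1/0.013)·5.326·0.8753^(2/3)·√0.00056 = 8.872 m³/s.
Channel B: For a circular section of diameter D = 2.55 m at depth y = 1.32 m, the central angle is θ = 2 arccos(1 − 2y/D) = 3.212 rad. Then A = (D²/8)(θ − sin θ) = 2.668 m² and P = Dθ/2 = 4.096 m. Hydraulic radius R = A/P = 2.668/4.096 = 0.6515 m. Q_B = (1/0.013)·2.668·0.6515^(2/3)·√0.00056 = 3.65 m³/s.
Q_A = 8.872 m³/s vs Q_B = 3.65 m³/s, so channel A carries more.

channel A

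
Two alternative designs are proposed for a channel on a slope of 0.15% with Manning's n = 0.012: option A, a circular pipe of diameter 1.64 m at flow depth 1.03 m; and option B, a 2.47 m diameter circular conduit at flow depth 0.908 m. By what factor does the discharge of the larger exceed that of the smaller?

1.19

Channel A: For a circular section of diameter D = 1.64 m at depth y = 1.03 m, the central angle is θ = 2 arccos(1 − 2y/D) = 3.66 rad. Then A = (D²/8)(θ − sin θ) = 1.397 m² and P = Dθ/2 = 3.001 m. Hydraulic radius R = A/P = 1.397/3.001 = 0.4655 m. Q_A = (1/0.012)·1.397·0.4655^(2/3)·√0.0015 = 2.708 m³/s.
Channel B: For a circular section of diameter D = 2.47 m at depth y = 0.908 m, the central angle is θ = 2 arccos(1 − 2y/D) = 2.606 rad. Then A = (D²/8)(θ − sin θ) = 1.598 m² and P = Dθ/2 = 3.218 m. Hydraulic radius R = A/P = 1.598/3.218 = 0.4965 m. Q_B = (1/0.012)·1.598·0.4965^(2/3)·√0.0015 = 3.233 m³/s.
The larger discharge is 3.233 m³/s and the smaller is 2.708 m³/s; the ratio is 1.19.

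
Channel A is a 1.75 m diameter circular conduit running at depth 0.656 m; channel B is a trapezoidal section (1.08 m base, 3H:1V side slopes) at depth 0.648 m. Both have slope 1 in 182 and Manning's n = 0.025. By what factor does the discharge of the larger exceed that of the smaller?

2.47

Channel A: For a circular section of diameter D = 1.75 m at depth y = 0.656 m, the central angle is θ = 2 arccos(1 − 2y/D) = 2.636 rad. Then A = (D²/8)(θ − sin θ) = 0.8234 m² and P = Dθ/2 = 2.306 m. Hydraulic radius R = A/P = 0.8234/2.306 = 0.3571 m. Q_A = (1/0.025)·0.8234·0.3571^(2/3)·√0.005495 = 1.229 m³/s.
Channel B: With bottom width b = 1.08 m and side slope z = 3: A = (b + zy)y = (1.08 + 3×0.648)×0.648 = 1.96 m²; P = b + 2y√(1+z²) = 1.08 + 2×0.648×3.162 = 5.178 m. Hydraulic radius R = A/P = 1.96/5.178 = 0.3784 m. Q_B = (1/0.025)·1.96·0.3784^(2/3)·√0.005495 = 3.04 m³/s.
The larger discharge is 3.04 m³/s and the smaller is 1.229 m³/s; the ratio is 2.47.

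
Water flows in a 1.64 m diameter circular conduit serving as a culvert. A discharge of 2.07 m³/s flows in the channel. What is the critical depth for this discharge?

At critical depth, Q² T / (g A³) = 1, i.e. A³/T = Q²/g = 2.07²/9.81 = 0.4368.
At y = 0.535 m: A³/T = 0.1393 — short.
At y = 0.842 m: A³/T = 0.7949 — over.
At y = 0.72 m: A³/T = 0.4369 — ≈ 0.4368.

y_c = 0.72 m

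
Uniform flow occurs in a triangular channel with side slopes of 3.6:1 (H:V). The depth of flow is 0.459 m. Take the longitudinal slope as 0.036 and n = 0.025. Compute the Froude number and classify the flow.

For a triangular section with side slope z = 3.6: A = zy² = 3.6×0.459² = 0.7585 m²; P = 2y√(1+z²) = 2×0.459×3.736 = 3.43 m.
Hydraulic radius R = A/P = 0.7585/3.43 = 0.2211 m.
V = (1/n) R^(2/3) √S = (1/0.025) × 0.2211^(2/3) × √0.036 = 2.775 m/s. Hydraulic depth D_h = A/T = 0.7585/3.305 = 0.2295 m.
Froude number Fr = V/√(g·D_h) = 2.775/√(9.81×0.2295) = 1.85, which is greater than 1, so the flow is supercritical.

supercritical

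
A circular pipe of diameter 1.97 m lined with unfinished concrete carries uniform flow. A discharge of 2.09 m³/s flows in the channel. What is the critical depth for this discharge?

y_c = 0.685 m

At critical depth, Q² T / (g A³) = 1, i.e. A³/T = Q²/g = 2.09²/9.81 = 0.4453.
Trying y = 0.616 m: A³/T = 0.2958 — too small.
Trying y = 0.828 m: A³/T = 0.9246 — too large.
Trying y = 0.685 m: A³/T = 0.4459 — close enough.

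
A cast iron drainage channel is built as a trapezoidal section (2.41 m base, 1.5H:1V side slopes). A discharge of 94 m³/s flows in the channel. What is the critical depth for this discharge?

y_c = 3.1 m

At critical depth, Q² T / (g A³) = 1, i.e. A³/T = Q²/g = 94²/9.81 = 900.7.
Try y = 2.14 m: A³/T = 197 — too small.
Try y = 3.1 m: A³/T = 895.2 — close enough.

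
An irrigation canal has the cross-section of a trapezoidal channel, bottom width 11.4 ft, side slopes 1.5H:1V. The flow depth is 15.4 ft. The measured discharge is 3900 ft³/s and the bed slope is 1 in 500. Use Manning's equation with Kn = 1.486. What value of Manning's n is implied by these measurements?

n = 0.036

With bottom width b = 11.4 ft and side slope z = 1.5: A = (b + zy)y = (11.4 + 1.5×15.4)×15.4 = 531.3 ft²; P = b + 2y√(1+z²) = 11.4 + 2×15.4×1.803 = 66.93 ft.
Hydraulic radius R = A/P = 531.3/66.93 = 7.939 ft.
Rearranging Manning's equation: n = (1.486/Q) A R^(2/3) S^(1/2) = (1.486/3900) × 531.3 × 7.939^(2/3) × √0.002 = 0.036.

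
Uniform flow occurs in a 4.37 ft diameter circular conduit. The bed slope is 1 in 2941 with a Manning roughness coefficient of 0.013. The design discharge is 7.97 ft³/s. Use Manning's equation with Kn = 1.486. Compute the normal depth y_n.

Manning's equation rearranged: A R^(2/3) = nQ / (1.486·√S) = 0.013 × 7.97 / (1.486 × √0.00034) = 3.781.
Try y = 1.23 ft: A R^(2/3) = 2.752 — too small.
Try y = 1.45 ft: A R^(2/3) = 3.781 — close enough.

y_n = 1.45 ft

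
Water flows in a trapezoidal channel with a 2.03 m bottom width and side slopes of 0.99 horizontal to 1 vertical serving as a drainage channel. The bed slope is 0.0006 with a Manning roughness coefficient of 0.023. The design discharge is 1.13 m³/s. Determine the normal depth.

Manning's equation rearranged: A R^(2/3) = nQ / (1·√S) = 0.023 × 1.13 / (√0.0006) = 1.061.
Try y = 0.559 m: A R^(2/3) = 0.785 — too small.
Try y = 0.798 m: A R^(2/3) = 1.467 — too large.
Try y = 0.664 m: A R^(2/3) = 1.06 — close enough.

y_n = 0.664 m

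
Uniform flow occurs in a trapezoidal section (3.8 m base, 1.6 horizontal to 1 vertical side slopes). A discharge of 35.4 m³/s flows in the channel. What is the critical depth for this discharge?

At critical depth, Q² T / (g A³) = 1, i.e. A³/T = Q²/g = 35.4²/9.81 = 127.7.
Try y = 1.15 m: A³/T = 36.48 — too small.
Try y = 1.63 m: A³/T = 126.4 — close enough.

y_c = 1.63 m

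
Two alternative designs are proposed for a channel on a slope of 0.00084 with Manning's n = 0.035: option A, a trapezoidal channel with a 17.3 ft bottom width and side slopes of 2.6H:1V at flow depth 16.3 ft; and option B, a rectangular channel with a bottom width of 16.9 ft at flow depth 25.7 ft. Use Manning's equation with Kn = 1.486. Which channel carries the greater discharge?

channel A

Channel A: With bottom width b = 17.3 ft and side slope z = 2.6: A = (b + zy)y = (17.3 + 2.6×16.3)×16.3 = 972.8 ft²; P = b + 2y√(1+z²) = 17.3 + 2×16.3×2.786 = 108.1 ft. Hydraulic radius R = A/P = 972.8/108.1 = 8.998 ft. Q_A = (1.486/0.035)·972.8·8.998^(2/3)·√0.00084 = 5178 ft³/s.
Channel B: Flow area A = b·y = 16.9 × 25.7 = 434.3 ft². Wetted perimeter P = b + 2y = 16.9 + 2×25.7 = 68.3 ft. Hydraulic radius R = A/P = 434.3/68.3 = 6.359 ft. Q_B = (1.486/0.035)·434.3·6.359^(2/3)·√0.00084 = 1834 ft³/s.
Q_A = 5178 ft³/s vs Q_B = 1834 ft³/s, so channel A carries more.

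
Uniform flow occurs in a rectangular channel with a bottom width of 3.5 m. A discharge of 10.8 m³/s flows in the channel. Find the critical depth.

For a rectangular channel, critical depth y_c = (q²/g)^(1/3) where q = Q/b = 10.8/3.5 = 3.086 m²/s.
So y_c = (3.086²/9.81)^(1/3) = 0.99 m.

y_c = 0.99 m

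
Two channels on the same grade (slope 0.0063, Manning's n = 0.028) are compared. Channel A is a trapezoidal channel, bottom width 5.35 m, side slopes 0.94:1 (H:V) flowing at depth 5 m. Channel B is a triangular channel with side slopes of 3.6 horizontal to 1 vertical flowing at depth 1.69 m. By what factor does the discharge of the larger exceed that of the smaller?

10.7

Channel A: With bottom width b = 5.35 m and side slope z = 0.94: A = (b + zy)y = (5.35 + 0.94×5)×5 = 50.25 m²; P = b + 2y√(1+z²) = 5.35 + 2×5×1.372 = 19.07 m. Hydraulic radius R = A/P = 50.25/19.07 = 2.634 m. Q_A = (1/0.028)·50.25·2.634^(2/3)·√0.0063 = 271.7 m³/s.
Channel B: For a triangular section with side slope z = 3.6: A = zy² = 3.6×1.69² = 10.28 m²; P = 2y√(1+z²) = 2×1.69×3.736 = 12.63 m. Hydraulic radius R = A/P = 10.28/12.63 = 0.8142 m. Q_B = (1/0.028)·10.28·0.8142^(2/3)·√0.0063 = 25.41 m³/s.
The larger discharge is 271.7 m³/s and the smaller is 25.41 m³/s; the ratio is 10.7.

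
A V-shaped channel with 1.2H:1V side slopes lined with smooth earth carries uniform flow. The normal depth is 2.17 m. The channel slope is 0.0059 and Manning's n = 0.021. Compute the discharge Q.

For a triangular section with side slope z = 1.2: A = zy² = 1.2×2.17² = 5.651 m²; P = 2y√(1+z²) = 2×2.17×1.562 = 6.779 m.
Hydraulic radius R = A/P = 5.651/6.779 = 0.8335 m.
Manning's equation: Q = (1/n) A R^(2/3) S^(1/2) = (1/0.021) × 5.651 × 0.8335^(2/3) × 0.0059^(1/2) = 18.3 m³/s.

Q = 18.3 m³/s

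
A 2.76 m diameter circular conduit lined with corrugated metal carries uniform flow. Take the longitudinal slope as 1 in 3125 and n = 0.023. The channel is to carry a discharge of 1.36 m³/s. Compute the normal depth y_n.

Manning's equation rearranged: A R^(2/3) = nQ / (1·√S) = 0.023 × 1.36 / (√0.00032) = 1.749.
At y = 0.87 m: A R^(2/3) = 1.006 — too small.
At y = 1.44 m: A R^(2/3) = 2.509 — too large.
At y = 1.17 m: A R^(2/3) = 1.749 — ≈ 1.749.

y_n = 1.17 m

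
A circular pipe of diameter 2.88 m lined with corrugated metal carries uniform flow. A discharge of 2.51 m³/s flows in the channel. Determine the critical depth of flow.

y_c = 0.675 m

At critical depth, Q² T / (g A³) = 1, i.e. A³/T = Q²/g = 2.51²/9.81 = 0.6422.
Trying y = 0.743 m: A³/T = 0.9361 — over.
Trying y = 0.508 m: A³/T = 0.2116 — short.
Trying y = 0.675 m: A³/T = 0.6439 — ≈ 0.6422.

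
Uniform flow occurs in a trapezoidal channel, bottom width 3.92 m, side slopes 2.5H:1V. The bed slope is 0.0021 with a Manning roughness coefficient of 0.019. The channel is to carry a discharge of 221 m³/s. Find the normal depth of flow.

Manning's equation rearranged: A R^(2/3) = nQ / (1·√S) = 0.019 × 221 / (√0.0021) = 91.63.
Trying y = 3 m: A R^(2/3) = 48.93 — short.
Trying y = 4.3 m: A R^(2/3) = 110.9 — over.
Trying y = 3.96 m: A R^(2/3) = 91.67 — ≈ 91.63.

y_n = 3.96 m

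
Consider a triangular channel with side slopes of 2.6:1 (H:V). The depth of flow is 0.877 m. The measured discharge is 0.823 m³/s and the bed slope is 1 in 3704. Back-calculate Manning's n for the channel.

n = 0.022

For a triangular section with side slope z = 2.6: A = zy² = 2.6×0.877² = 2 m²; P = 2y√(1+z²) = 2×0.877×2.786 = 4.886 m.
Hydraulic radius R = A/P = 2/4.886 = 0.4093 m.
Rearranging Manning's equation: n = (1/Q) A R^(2/3) S^(1/2) = (1/0.823) × 2 × 0.4093^(2/3) × √0.00027 = 0.022.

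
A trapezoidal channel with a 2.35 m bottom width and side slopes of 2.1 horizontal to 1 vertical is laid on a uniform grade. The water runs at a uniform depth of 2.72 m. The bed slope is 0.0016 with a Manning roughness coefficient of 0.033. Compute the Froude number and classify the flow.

With bottom width b = 2.35 m and side slope z = 2.1: A = (b + zy)y = (2.35 + 2.1×2.72)×2.72 = 21.93 m²; P = b + 2y√(1+z²) = 2.35 + 2×2.72×2.326 = 15 m.
Hydraulic radius R = A/P = 21.93/15 = 1.462 m.
V = (1/n) R^(2/3) √S = (1/0.033) × 1.462^(2/3) × √0.0016 = 1.561 m/s. Hydraulic depth D_h = A/T = 21.93/13.77 = 1.592 m.
Froude number Fr = V/√(g·D_h) = 1.561/√(9.81×1.592) = 0.395, which is less than 1, so the flow is subcritical.

subcritical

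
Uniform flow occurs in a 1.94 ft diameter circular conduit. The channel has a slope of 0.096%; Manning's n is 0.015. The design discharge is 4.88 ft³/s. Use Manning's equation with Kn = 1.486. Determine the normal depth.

y_n = 1.4 ft

Manning's equation rearranged: A R^(2/3) = nQ / (1.486·√S) = 0.015 × 4.88 / (1.486 × √0.00096) = 1.59.
At y = 1.23 ft: A R^(2/3) = 1.331 — short.
At y = 1.73 ft: A R^(2/3) = 1.937 — over.
At y = 1.4 ft: A R^(2/3) = 1.588 — ≈ 1.59.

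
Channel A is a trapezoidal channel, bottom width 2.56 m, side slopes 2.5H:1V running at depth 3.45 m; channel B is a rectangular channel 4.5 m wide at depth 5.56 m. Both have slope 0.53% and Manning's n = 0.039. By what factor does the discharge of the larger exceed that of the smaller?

1.68

Channel A: With bottom width b = 2.56 m and side slope z = 2.5: A = (b + zy)y = (2.56 + 2.5×3.45)×3.45 = 38.59 m²; P = b + 2y√(1+z²) = 2.56 + 2×3.45×2.693 = 21.14 m. Hydraulic radius R = A/P = 38.59/21.14 = 1.825 m. Q_A = (1/0.039)·38.59·1.825^(2/3)·√0.0053 = 107.6 m³/s.
Channel B: Flow area A = b·y = 4.5 × 5.56 = 25.02 m². Wetted perimeter P = b + 2y = 4.5 + 2×5.56 = 15.62 m. Hydraulic radius R = A/P = 25.02/15.62 = 1.602 m. Q_B = (1/0.039)·25.02·1.602^(2/3)·√0.0053 = 63.94 m³/s.
The larger discharge is 107.6 m³/s and the smaller is 63.94 m³/s; the ratio is 1.68.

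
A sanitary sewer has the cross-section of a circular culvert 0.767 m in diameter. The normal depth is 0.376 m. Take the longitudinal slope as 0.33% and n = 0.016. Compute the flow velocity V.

For a circular section of diameter D = 0.767 m at depth y = 0.376 m, the central angle is θ = 2 arccos(1 − 2y/D) = 3.102 rad. Then A = (D²/8)(θ − sin θ) = 0.2253 m² and P = Dθ/2 = 1.19 m.
Hydraulic radius R = A/P = 0.2253/1.19 = 0.1893 m.
From Manning's equation, V = (1/n) R^(2/3) S^(1/2) = (1/0.016) × 0.1893^(2/3) × 0.0033^(1/2) = 1.18 m/s.

V = 1.18 m/s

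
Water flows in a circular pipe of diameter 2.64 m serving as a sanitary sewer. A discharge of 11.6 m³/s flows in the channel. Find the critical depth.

At critical depth, Q² T / (g A³) = 1, i.e. A³/T = Q²/g = 11.6²/9.81 = 13.72.
Trying y = 1.22 m: A³/T = 5.747 — short.
Trying y = 1.67 m: A³/T = 19.1 — over.
Trying y = 1.53 m: A³/T = 13.65 — ≈ 13.72.

y_c = 1.53 m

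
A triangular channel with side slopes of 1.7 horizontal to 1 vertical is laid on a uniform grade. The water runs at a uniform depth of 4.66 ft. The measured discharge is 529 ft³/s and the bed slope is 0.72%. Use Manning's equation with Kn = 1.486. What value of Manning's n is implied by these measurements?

For a triangular section with side slope z = 1.7: A = zy² = 1.7×4.66² = 36.92 ft²; P = 2y√(1+z²) = 2×4.66×1.972 = 18.38 ft.
Hydraulic radius R = A/P = 36.92/18.38 = 2.008 ft.
Rearranging Manning's equation: n = (1.486/Q) A R^(2/3) S^(1/2) = (1.486/529) × 36.92 × 2.008^(2/3) × √0.0072 = 0.014.

n = 0.014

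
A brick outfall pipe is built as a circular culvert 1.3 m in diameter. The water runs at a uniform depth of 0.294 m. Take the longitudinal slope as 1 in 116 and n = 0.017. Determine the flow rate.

Q = 0.384 m³/s

For a circular section of diameter D = 1.3 m at depth y = 0.294 m, the central angle is θ = 2 arccos(1 − 2y/D) = 1.982 rad. Then A = (D²/8)(θ − sin θ) = 0.2252 m² and P = Dθ/2 = 1.289 m.
Hydraulic radius R = A/P = 0.2252/1.289 = 0.1747 m.
Manning's equation: Q = (1/n) A R^(2/3) S^(1/2) = (1/0.017) × 0.2252 × 0.1747^(2/3) × 0.008621^(1/2) = 0.384 m³/s.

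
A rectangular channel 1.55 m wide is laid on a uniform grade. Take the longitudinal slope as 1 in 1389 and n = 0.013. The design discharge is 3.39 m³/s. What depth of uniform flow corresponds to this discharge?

Manning's equation rearranged: A R^(2/3) = nQ / (1·√S) = 0.013 × 3.39 / (√0.0007199) = 1.642.
At y = 2.01 m: A R^(2/3) = 2.115 — over.
At y = 1.23 m: A R^(2/3) = 1.161 — short.
At y = 1.63 m: A R^(2/3) = 1.645 — ≈ 1.642.

y_n = 1.63 m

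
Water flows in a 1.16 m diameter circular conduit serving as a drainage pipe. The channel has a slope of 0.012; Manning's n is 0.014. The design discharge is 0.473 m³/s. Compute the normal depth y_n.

y_n = 0.283 m

Manning's equation rearranged: A R^(2/3) = nQ / (1·√S) = 0.014 × 0.473 / (√0.012) = 0.06045.
Try y = 0.235 m: A R^(2/3) = 0.04162 — low.
Try y = 0.307 m: A R^(2/3) = 0.07098 — high.
Try y = 0.283 m: A R^(2/3) = 0.06042 — ≈ 0.06045.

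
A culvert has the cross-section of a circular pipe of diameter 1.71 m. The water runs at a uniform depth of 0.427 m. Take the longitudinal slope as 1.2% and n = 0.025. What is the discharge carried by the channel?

For a circular section of diameter D = 1.71 m at depth y = 0.427 m, the central angle is θ = 2 arccos(1 − 2y/D) = 2.093 rad. Then A = (D²/8)(θ − sin θ) = 0.4482 m² and P = Dθ/2 = 1.79 m.
Hydraulic radius R = A/P = 0.4482/1.79 = 0.2505 m.
Manning's equation: Q = (1/n) A R^(2/3) S^(1/2) = (1/0.025) × 0.4482 × 0.2505^(2/3) × 0.012^(1/2) = 0.78 m³/s.

Q = 0.78 m³/s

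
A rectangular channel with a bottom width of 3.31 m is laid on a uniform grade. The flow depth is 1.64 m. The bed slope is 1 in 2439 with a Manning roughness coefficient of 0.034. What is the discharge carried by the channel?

Q = 2.84 m³/s

Flow area A = b·y = 3.31 × 1.64 = 5.428 m². Wetted perimeter P = b + 2y = 3.31 + 2×1.64 = 6.59 m.
Hydraulic radius R = A/P = 5.428/6.59 = 0.8237 m.
Manning's equation: Q = (1/n) A R^(2/3) S^(1/2) = (1/0.034) × 5.428 × 0.8237^(2/3) × 0.00041^(1/2) = 2.84 m³/s.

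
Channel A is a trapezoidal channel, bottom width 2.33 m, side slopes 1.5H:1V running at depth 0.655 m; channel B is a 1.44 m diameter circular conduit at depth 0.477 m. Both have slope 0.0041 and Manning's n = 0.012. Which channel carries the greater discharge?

Channel A: With bottom width b = 2.33 m and side slope z = 1.5: A = (b + zy)y = (2.33 + 1.5×0.655)×0.655 = 2.17 m²; P = b + 2y√(1+z²) = 2.33 + 2×0.655×1.803 = 4.692 m. Hydraulic radius R = A/P = 2.17/4.692 = 0.4625 m. Q_A = (1/0.012)·2.17·0.4625^(2/3)·√0.0041 = 6.923 m³/s.
Channel B: For a circular section of diameter D = 1.44 m at depth y = 0.477 m, the central angle is θ = 2 arccos(1 − 2y/D) = 2.453 rad. Then A = (D²/8)(θ − sin θ) = 0.4711 m² and P = Dθ/2 = 1.766 m. Hydraulic radius R = A/P = 0.4711/1.766 = 0.2668 m. Q_B = (1/0.012)·0.4711·0.2668^(2/3)·√0.0041 = 1.042 m³/s.
Q_A = 6.923 m³/s vs Q_B = 1.042 m³/s, so channel A carries more.

channel A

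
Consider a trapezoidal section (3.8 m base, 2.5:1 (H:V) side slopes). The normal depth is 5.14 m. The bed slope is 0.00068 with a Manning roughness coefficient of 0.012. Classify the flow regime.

With bottom width b = 3.8 m and side slope z = 2.5: A = (b + zy)y = (3.8 + 2.5×5.14)×5.14 = 85.58 m²; P = b + 2y√(1+z²) = 3.8 + 2×5.14×2.693 = 31.48 m.
Hydraulic radius R = A/P = 85.58/31.48 = 2.719 m.
V = (1/n) R^(2/3) √S = (1/0.012) × 2.719^(2/3) × √0.00068 = 4.233 m/s. Hydraulic depth D_h = A/T = 85.58/29.5 = 2.901 m.
Froude number Fr = V/√(g·D_h) = 4.233/√(9.81×2.901) = 0.793, which is less than 1, so the flow is subcritical.

subcritical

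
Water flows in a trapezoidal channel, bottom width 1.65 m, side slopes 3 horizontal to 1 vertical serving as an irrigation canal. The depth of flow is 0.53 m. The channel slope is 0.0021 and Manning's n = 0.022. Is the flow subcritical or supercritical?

With bottom width b = 1.65 m and side slope z = 3: A = (b + zy)y = (1.65 + 3×0.53)×0.53 = 1.717 m²; P = b + 2y√(1+z²) = 1.65 + 2×0.53×3.162 = 5.002 m.
Hydraulic radius R = A/P = 1.717/5.002 = 0.3433 m.
V = (1/n) R^(2/3) √S = (1/0.022) × 0.3433^(2/3) × √0.0021 = 1.021 m/s. Hydraulic depth D_h = A/T = 1.717/4.83 = 0.3555 m.
Froude number Fr = V/√(g·D_h) = 1.021/√(9.81×0.3555) = 0.547, which is less than 1, so the flow is subcritical.

subcritical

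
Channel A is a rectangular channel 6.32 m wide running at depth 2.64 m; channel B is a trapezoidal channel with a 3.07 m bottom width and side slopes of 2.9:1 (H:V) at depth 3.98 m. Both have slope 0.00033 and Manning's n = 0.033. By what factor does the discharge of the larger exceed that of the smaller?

4.51

Channel A: Flow area A = b·y = 6.32 × 2.64 = 16.68 m². Wetted perimeter P = b + 2y = 6.32 + 2×2.64 = 11.6 m. Hydraulic radius R = A/P = 16.68/11.6 = 1.438 m. Q_A = (1/0.033)·16.68·1.438^(2/3)·√0.00033 = 11.7 m³/s.
Channel B: With bottom width b = 3.07 m and side slope z = 2.9: A = (b + zy)y = (3.07 + 2.9×3.98)×3.98 = 58.16 m²; P = b + 2y√(1+z²) = 3.07 + 2×3.98×3.068 = 27.49 m. Hydraulic radius R = A/P = 58.16/27.49 = 2.116 m. Q_B = (1/0.033)·58.16·2.116^(2/3)·√0.00033 = 52.76 m³/s.
The larger discharge is 52.76 m³/s and the smaller is 11.7 m³/s; the ratio is 4.51.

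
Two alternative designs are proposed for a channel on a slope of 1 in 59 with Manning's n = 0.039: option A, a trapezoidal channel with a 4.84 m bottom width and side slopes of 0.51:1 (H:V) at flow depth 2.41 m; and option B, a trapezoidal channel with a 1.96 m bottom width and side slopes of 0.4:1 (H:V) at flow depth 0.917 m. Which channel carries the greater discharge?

Channel A: With bottom width b = 4.84 m and side slope z = 0.51: A = (b + zy)y = (4.84 + 0.51×2.41)×2.41 = 14.63 m²; P = b + 2y√(1+z²) = 4.84 + 2×2.41×1.123 = 10.25 m. Hydraulic radius R = A/P = 14.63/10.25 = 1.427 m. Q_A = (1/0.039)·14.63·1.427^(2/3)·√0.01695 = 61.88 m³/s.
Channel B: With bottom width b = 1.96 m and side slope z = 0.4: A = (b + zy)y = (1.96 + 0.4×0.917)×0.917 = 2.134 m²; P = b + 2y√(1+z²) = 1.96 + 2×0.917×1.077 = 3.935 m. Hydraulic radius R = A/P = 2.134/3.935 = 0.5422 m. Q_B = (1/0.039)·2.134·0.5422^(2/3)·√0.01695 = 4.736 m³/s.
Q_A = 61.88 m³/s vs Q_B = 4.736 m³/s, so channel A carries more.

channel A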